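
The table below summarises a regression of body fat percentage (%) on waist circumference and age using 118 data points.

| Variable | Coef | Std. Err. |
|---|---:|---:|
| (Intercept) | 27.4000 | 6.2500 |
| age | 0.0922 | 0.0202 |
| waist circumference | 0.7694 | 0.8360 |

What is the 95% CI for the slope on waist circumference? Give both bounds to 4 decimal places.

Read off: b = 0.7694, SE = 0.8360 for waist circumference.
df = n − k − 1 = 118 − 2 − 1 = 115.
t* = t_{0.025, 115} = 1.980808.
Margin = t* × SE = 1.980808 × 0.8360 = 1.655955.
CI: 0.7694 ± 1.655955 → (-0.8866, 2.4254).

(-0.8866, 2.4254)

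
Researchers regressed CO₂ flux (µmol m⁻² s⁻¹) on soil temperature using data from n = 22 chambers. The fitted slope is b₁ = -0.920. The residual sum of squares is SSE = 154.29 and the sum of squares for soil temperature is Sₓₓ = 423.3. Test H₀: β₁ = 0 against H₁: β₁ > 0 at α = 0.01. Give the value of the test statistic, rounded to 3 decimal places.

MSE = SSE/(n − 2) = 154.29/20 = 7.7145.
SE(b₁) = √(MSE/Sₓₓ) = √(7.7145/423.3) = 0.134999.
t = -0.920 / 0.134999 = -6.815.
df = n − 2 = 20.
One-sided p ≈ 1.0000, which is ≥ 0.01, so fail to reject H₀.
The data do not give significant evidence that the true slope on soil temperature is positive.

t = -6.815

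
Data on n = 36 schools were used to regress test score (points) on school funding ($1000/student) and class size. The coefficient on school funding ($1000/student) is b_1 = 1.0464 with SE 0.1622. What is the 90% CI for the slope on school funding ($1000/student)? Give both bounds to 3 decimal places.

(0.772, 1.321)

df = n − k − 1 = 36 − 2 − 1 = 33.
t* = t_{0.05, 33} = 1.69236.
Margin = t* × SE = 1.69236 × 0.1622 = 0.27450.
CI: 1.0464 ± 0.27450 → (0.772, 1.321).
With 90% confidence, each one-unit increase in school funding ($1000/student) is associated with a change of between 0.772 and 1.321 points in test score, holding the other predictors fixed.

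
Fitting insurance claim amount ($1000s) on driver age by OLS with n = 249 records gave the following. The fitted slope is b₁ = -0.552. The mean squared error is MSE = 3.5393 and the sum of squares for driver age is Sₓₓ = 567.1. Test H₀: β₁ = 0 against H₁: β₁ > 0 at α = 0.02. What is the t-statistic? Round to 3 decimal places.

t = -6.987

SE(b₁) = √(MSE/Sₓₓ) = √(3.5393/567.1) = 0.0790003.
t = -0.552 / 0.0790003 = -6.987.
df = n − 2 = 247.
One-sided p ≈ 1.0000, which is ≥ 0.02, so fail to reject H₀.
The data do not give significant evidence that the true slope on driver age is positive.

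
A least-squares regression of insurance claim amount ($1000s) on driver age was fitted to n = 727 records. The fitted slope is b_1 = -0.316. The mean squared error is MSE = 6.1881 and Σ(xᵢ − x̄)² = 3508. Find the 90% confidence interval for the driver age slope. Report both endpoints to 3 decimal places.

(-0.385, -0.247)

SE(b_1) = √(MSE/Sₓₓ) = √(6.1881/3508) = 0.042.
df = n − 2 = 725.
t* = t_{0.05, 725} = 1.646958.
Margin = t* × SE = 1.646958 × 0.042 = 0.06917.
CI: -0.316 ± 0.06917 → (-0.385, -0.247).
With 90% confidence, each one-unit increase in driver age is associated with a change of between -0.385 and -0.247 $1000s in insurance claim amount.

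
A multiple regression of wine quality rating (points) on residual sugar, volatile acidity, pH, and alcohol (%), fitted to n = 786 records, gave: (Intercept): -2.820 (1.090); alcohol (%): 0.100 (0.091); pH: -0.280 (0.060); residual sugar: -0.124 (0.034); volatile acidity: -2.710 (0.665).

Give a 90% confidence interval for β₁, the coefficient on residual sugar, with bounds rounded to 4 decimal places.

Read off: b = -0.124, SE = 0.034 for residual sugar.
df = n − k − 1 = 786 − 4 − 1 = 781.
t* = t_{0.05, 781} = 1.646807.
Margin = t* × SE = 1.646807 × 0.034 = 0.055991.
CI: -0.124 ± 0.055991 → (-0.1800, -0.0680).

(-0.1800, -0.0680)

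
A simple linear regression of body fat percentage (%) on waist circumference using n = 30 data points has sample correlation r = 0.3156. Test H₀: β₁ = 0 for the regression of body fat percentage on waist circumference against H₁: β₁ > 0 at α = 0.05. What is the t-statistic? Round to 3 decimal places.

t = r·√(n − 2)/√(1 − r²) = 0.3156·√28/√0.900397 = 1.760.
df = n − 2 = 28.
One-sided p ≈ 0.0447, which is < 0.05, so reject H₀.
There is evidence of a linear association between waist circumference and body fat percentage.

t = 1.760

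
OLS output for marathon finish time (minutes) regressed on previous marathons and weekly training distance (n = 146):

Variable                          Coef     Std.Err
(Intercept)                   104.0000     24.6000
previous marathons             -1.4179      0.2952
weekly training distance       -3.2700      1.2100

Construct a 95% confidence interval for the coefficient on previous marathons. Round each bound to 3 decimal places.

(-2.001, -0.834)

Read off: b = -1.4179, SE = 0.2952 for previous marathons.
df = n − k − 1 = 146 − 2 − 1 = 143.
t* = t_{0.025, 143} = 1.976692.
Margin = t* × SE = 1.976692 × 0.2952 = 0.58352.
CI: -1.4179 ± 0.58352 → (-2.001, -0.834).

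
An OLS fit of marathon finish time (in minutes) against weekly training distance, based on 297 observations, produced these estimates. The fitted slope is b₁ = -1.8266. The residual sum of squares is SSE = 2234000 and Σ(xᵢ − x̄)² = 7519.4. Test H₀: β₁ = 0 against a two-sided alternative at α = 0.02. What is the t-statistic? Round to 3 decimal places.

t = -1.820

MSE = SSE/(n − 2) = 2234000/295 = 7572.88.
SE(b₁) = √(MSE/Sₓₓ) = √(7572.88/7519.4) = 1.00355.
t = -1.8266 / 1.00355 = -1.820.
df = n − 2 = 295.
Two-sided p ≈ 0.0698, which is ≥ 0.02, so fail to reject H₀.
The data do not give significant evidence of an association between weekly training distance and marathon finish time.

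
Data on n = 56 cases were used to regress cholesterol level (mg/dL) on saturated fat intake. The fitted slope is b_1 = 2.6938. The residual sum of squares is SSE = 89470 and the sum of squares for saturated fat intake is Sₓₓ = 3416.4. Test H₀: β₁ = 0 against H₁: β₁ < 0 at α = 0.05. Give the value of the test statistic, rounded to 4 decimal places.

MSE = SSE/(n − 2) = 89470/54 = 1656.85.
SE(b_1) = √(MSE/Sₓₓ) = √(1656.85/3416.4) = 0.696398.
t = 2.6938 / 0.696398 = 3.8682.
df = n − 2 = 54.
One-sided p ≈ 0.9999, which is ≥ 0.05, so fail to reject H₀.
The data do not give significant evidence that the true slope on saturated fat intake is negative.

t = 3.8682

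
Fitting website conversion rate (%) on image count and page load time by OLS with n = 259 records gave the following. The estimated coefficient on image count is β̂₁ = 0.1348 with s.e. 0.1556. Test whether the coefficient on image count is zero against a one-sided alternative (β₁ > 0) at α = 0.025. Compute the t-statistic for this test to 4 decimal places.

H₀: β₁ = 0 vs H₁: β₁ > 0.
t = (β̂₁ − β₁⁰)/SE = 0.1348 / 0.1556 = 0.8663.
df = n − k − 1 = 259 − 2 − 1 = 256.
One-sided p ≈ 0.1936, which is ≥ 0.025, so fail to reject H₀.
The data do not give significant evidence that the true slope on image count is positive, holding the other predictors fixed.

t = 0.8663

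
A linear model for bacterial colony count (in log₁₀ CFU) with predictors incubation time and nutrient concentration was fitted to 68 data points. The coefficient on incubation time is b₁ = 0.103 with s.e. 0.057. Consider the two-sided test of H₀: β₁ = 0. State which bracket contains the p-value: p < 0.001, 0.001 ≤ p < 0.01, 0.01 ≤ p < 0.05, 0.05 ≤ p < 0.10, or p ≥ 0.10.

t = 0.103 / 0.057 = 1.807.
df = n − k − 1 = 68 − 2 − 1 = 65.
Two-sided p = 2·P(T_{65} > |t|) ≈ 0.0754.
So 0.05 ≤ p < 0.10.

0.05 ≤ p < 0.10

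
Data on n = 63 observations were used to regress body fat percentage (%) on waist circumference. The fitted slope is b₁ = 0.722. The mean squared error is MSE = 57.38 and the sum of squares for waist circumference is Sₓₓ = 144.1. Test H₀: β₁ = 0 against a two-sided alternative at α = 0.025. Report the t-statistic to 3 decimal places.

t = 1.144

SE(b₁) = √(MSE/Sₓₓ) = √(57.38/144.1) = 0.631027.
t = 0.722 / 0.631027 = 1.144.
df = n − 2 = 61.
Two-sided p ≈ 0.2570, which is ≥ 0.025, so fail to reject H₀.
The data do not give significant evidence of an association between waist circumference and body fat percentage.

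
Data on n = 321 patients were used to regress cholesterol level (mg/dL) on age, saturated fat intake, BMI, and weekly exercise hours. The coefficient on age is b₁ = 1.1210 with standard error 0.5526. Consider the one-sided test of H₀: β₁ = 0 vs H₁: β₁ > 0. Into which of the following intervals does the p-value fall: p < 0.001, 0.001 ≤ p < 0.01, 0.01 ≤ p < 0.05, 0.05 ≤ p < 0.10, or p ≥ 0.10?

0.01 ≤ p < 0.05

t = 1.1210 / 0.5526 = 2.029.
df = n − k − 1 = 321 − 4 − 1 = 316.
One-sided p = P(T_{316} > t) ≈ 0.0217.
So 0.01 ≤ p < 0.05.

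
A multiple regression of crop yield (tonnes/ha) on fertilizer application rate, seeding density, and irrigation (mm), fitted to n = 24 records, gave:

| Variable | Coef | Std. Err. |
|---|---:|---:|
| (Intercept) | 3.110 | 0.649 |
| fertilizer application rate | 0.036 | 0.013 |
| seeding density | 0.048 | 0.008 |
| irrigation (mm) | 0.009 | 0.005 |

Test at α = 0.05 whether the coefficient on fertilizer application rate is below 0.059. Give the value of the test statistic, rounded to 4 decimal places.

t = -1.7692

Read off: b = 0.036, SE = 0.013 for fertilizer application rate.
H₀: β₁ = 0.059 vs H₁: β₁ < 0.059.
t = (0.036 − 0.059) / 0.013 = -1.7692.
df = n − k − 1 = 24 − 3 − 1 = 20.
One-sided p ≈ 0.0461, which is < 0.05, so reject H₀.
There is evidence that the true slope on fertilizer application rate is below 0.059 tonnes/ha per unit, holding the other predictors fixed.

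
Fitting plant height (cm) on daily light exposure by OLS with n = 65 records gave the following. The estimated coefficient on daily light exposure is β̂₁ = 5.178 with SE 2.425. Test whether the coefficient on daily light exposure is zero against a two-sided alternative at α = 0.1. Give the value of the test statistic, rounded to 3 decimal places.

H₀: β₁ = 0 vs H₁: β₁ ≠ 0.
t = (β̂₁ − β₁⁰)/SE = 5.178 / 2.425 = 2.135.
df = n − 2 = 65 − 2 = 63.
Two-sided p ≈ 0.0366, which is < 0.1, so reject H₀.
There is evidence that daily light exposure is associated with plant height.

t = 2.135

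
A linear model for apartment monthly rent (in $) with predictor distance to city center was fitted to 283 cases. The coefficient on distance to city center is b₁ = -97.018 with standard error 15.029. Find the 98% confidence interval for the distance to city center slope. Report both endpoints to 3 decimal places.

(-132.181, -61.855)

df = n − 2 = 283 − 2 = 281.
t* = t_{0.01, 281} = 2.339691.
Margin = t* × SE = 2.339691 × 15.029 = 35.16322.
CI: -97.018 ± 35.16322 → (-132.181, -61.855).
With 98% confidence, each one-unit increase in distance to city center is associated with a change of between -132.181 and -61.855 $ in apartment monthly rent.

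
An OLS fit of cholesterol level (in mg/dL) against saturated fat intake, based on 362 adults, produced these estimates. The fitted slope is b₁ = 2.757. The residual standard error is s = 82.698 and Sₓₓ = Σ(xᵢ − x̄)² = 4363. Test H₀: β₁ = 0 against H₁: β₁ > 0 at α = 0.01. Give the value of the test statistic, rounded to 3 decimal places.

SE(b₁) = s/√Sₓₓ = 82.698/√4363 = 1.25199.
t = 2.757 / 1.25199 = 2.202.
df = n − 2 = 360.
One-sided p ≈ 0.0141, which is ≥ 0.01, so fail to reject H₀.
The data do not give significant evidence that the true slope on saturated fat intake is positive.

t = 2.202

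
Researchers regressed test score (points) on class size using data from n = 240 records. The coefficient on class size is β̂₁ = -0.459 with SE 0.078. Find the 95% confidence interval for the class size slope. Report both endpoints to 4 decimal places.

(-0.6127, -0.3053)

df = n − 2 = 240 − 2 = 238.
t* = t_{0.025, 238} = 1.969982.
Margin = t* × SE = 1.969982 × 0.078 = 0.153659.
CI: -0.459 ± 0.153659 → (-0.6127, -0.3053).
With 95% confidence, each one-unit increase in class size is associated with a change of between -0.6127 and -0.3053 points in test score.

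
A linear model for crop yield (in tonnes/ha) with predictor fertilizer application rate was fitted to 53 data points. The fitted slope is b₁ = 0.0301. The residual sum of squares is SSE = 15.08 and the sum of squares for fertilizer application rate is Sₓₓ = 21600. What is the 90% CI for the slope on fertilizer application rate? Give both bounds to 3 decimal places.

(0.024, 0.036)

MSE = SSE/(n − 2) = 15.08/51 = 0.295686.
SE(b₁) = √(MSE/Sₓₓ) = √(0.295686/21600) = 0.00369989.
df = n − 2 = 51.
t* = t_{0.05, 51} = 1.675285.
Margin = t* × SE = 1.675285 × 0.00369989 = 0.00620.
CI: 0.0301 ± 0.00620 → (0.024, 0.036).
With 90% confidence, each one-unit increase in fertilizer application rate is associated with a change of between 0.024 and 0.036 tonnes/ha in crop yield.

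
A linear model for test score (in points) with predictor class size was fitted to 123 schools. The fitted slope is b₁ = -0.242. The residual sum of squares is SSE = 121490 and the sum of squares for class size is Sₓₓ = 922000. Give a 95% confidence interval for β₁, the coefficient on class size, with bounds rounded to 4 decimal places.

MSE = SSE/(n − 2) = 121490/121 = 1004.05.
SE(b₁) = √(MSE/Sₓₓ) = √(1004.05/922000) = 0.0329999.
df = n − 2 = 121.
t* = t_{0.025, 121} = 1.979764.
Margin = t* × SE = 1.979764 × 0.0329999 = 0.065332.
CI: -0.242 ± 0.065332 → (-0.3073, -0.1767).
With 95% confidence, each one-unit increase in class size is associated with a change of between -0.3073 and -0.1767 points in test score.

(-0.3073, -0.1767)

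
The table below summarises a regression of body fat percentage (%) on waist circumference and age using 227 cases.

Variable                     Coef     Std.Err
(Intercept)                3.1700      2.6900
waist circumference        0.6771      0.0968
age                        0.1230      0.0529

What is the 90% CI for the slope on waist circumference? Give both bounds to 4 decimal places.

Read off: b = 0.6771, SE = 0.0968 for waist circumference.
df = n − k − 1 = 227 − 2 − 1 = 224.
t* = t_{0.05, 224} = 1.651685.
Margin = t* × SE = 1.651685 × 0.0968 = 0.159883.
CI: 0.6771 ± 0.159883 → (0.5172, 0.8370).

(0.5172, 0.8370)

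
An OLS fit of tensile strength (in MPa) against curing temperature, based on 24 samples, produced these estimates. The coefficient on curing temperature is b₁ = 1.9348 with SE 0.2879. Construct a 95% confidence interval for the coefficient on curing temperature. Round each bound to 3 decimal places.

df = n − 2 = 24 − 2 = 22.
t* = t_{0.025, 22} = 2.073873.
Margin = t* × SE = 2.073873 × 0.2879 = 0.59707.
CI: 1.9348 ± 0.59707 → (1.338, 2.532).
With 95% confidence, each one-unit increase in curing temperature is associated with a change of between 1.338 and 2.532 MPa in tensile strength.

(1.338, 2.532)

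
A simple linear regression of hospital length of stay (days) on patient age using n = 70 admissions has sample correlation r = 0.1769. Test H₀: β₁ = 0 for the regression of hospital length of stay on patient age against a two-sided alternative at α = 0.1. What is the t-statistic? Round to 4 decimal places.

t = 1.4821

t = r·√(n − 2)/√(1 − r²) = 0.1769·√68/√0.968706 = 1.4821.
df = n − 2 = 68.
Two-sided p ≈ 0.1429, which is ≥ 0.1, so fail to reject H₀.
The data do not give significant evidence of a linear association between patient age and hospital length of stay.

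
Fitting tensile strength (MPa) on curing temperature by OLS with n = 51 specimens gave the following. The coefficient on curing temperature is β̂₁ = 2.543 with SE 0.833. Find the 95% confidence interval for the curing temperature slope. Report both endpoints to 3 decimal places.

df = n − 2 = 51 − 2 = 49.
t* = t_{0.025, 49} = 2.009575.
Margin = t* × SE = 2.009575 × 0.833 = 1.67398.
CI: 2.543 ± 1.67398 → (0.869, 4.217).
With 95% confidence, each one-unit increase in curing temperature is associated with a change of between 0.869 and 4.217 MPa in tensile strength.

(0.869, 4.217)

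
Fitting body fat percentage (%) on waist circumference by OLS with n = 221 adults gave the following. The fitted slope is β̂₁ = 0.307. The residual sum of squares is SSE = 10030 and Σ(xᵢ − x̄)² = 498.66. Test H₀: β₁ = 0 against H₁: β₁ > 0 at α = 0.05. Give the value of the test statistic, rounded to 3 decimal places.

MSE = SSE/(n − 2) = 10030/219 = 45.7991.
SE(β̂₁) = √(MSE/Sₓₓ) = √(45.7991/498.66) = 0.303058.
t = 0.307 / 0.303058 = 1.013.
df = n − 2 = 219.
One-sided p ≈ 0.1561, which is ≥ 0.05, so fail to reject H₀.
The data do not give significant evidence that the true slope on waist circumference is positive.

t = 1.013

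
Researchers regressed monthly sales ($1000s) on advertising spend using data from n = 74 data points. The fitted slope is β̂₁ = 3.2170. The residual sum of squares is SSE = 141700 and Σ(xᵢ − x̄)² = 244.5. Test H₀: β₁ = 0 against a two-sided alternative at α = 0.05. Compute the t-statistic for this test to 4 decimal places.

t = 1.1339

MSE = SSE/(n − 2) = 141700/72 = 1968.06.
SE(β̂₁) = √(MSE/Sₓₓ) = √(1968.06/244.5) = 2.83713.
t = 3.2170 / 2.83713 = 1.1339.
df = n − 2 = 72.
Two-sided p ≈ 0.2606, which is ≥ 0.05, so fail to reject H₀.
The data do not give significant evidence of an association between advertising spend and monthly sales.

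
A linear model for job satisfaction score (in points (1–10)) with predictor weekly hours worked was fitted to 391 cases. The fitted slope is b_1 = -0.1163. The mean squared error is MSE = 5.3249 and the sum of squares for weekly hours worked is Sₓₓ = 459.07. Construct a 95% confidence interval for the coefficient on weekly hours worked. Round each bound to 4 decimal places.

SE(b_1) = √(MSE/Sₓₓ) = √(5.3249/459.07) = 0.1077.
df = n − 2 = 389.
t* = t_{0.025, 389} = 1.966081.
Margin = t* × SE = 1.966081 × 0.1077 = 0.211747.
CI: -0.1163 ± 0.211747 → (-0.3280, 0.0954).
With 95% confidence, each one-unit increase in weekly hours worked is associated with a change of between -0.3280 and 0.0954 points (1–10) in job satisfaction score.

(-0.3280, 0.0954)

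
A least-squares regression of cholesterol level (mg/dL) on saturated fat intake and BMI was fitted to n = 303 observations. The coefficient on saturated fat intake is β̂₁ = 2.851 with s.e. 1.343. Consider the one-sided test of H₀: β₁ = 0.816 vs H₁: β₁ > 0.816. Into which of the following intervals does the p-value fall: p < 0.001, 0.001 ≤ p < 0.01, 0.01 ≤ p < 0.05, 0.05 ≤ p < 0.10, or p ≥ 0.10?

t = (2.851 − 0.816) / 1.343 = 1.515.
df = n − k − 1 = 303 − 2 − 1 = 300.
One-sided p = P(T_{300} > t) ≈ 0.0654.
So 0.05 ≤ p < 0.10.

0.05 ≤ p < 0.10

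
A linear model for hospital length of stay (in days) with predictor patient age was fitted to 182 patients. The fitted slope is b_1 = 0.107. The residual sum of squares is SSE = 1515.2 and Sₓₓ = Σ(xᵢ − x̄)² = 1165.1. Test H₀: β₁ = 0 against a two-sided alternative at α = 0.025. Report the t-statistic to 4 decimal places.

t = 1.2588

MSE = SSE/(n − 2) = 1515.2/180 = 8.41778.
SE(b_1) = √(MSE/Sₓₓ) = √(8.41778/1165.1) = 0.0849996.
t = 0.107 / 0.0849996 = 1.2588.
df = n − 2 = 180.
Two-sided p ≈ 0.2097, which is ≥ 0.025, so fail to reject H₀.
The data do not give significant evidence of an association between patient age and hospital length of stay.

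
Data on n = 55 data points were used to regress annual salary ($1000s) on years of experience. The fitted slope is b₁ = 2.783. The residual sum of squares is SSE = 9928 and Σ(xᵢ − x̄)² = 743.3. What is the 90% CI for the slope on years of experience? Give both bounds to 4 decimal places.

(1.9426, 3.6234)

MSE = SSE/(n − 2) = 9928/53 = 187.321.
SE(b₁) = √(MSE/Sₓₓ) = √(187.321/743.3) = 0.502008.
df = n − 2 = 53.
t* = t_{0.05, 53} = 1.674116.
Margin = t* × SE = 1.674116 × 0.502008 = 0.840420.
CI: 2.783 ± 0.840420 → (1.9426, 3.6234).
With 90% confidence, each one-unit increase in years of experience is associated with a change of between 1.9426 and 3.6234 $1000s in annual salary.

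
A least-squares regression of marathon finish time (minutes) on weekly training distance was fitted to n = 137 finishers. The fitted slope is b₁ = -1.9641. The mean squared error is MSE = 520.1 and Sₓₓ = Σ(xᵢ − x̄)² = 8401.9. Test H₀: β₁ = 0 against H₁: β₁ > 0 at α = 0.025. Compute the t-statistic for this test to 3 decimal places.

t = -7.894

SE(b₁) = √(MSE/Sₓₓ) = √(520.1/8401.9) = 0.248802.
t = -1.9641 / 0.248802 = -7.894.
df = n − 2 = 135.
One-sided p ≈ 1.0000, which is ≥ 0.025, so fail to reject H₀.
The data do not give significant evidence that the true slope on weekly training distance is positive.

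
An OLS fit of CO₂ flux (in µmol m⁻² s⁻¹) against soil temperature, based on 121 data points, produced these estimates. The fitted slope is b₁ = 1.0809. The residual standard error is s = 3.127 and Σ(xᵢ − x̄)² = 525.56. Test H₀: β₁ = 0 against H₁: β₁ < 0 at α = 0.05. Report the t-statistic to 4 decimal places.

SE(b₁) = s/√Sₓₓ = 3.127/√525.56 = 0.136401.
t = 1.0809 / 0.136401 = 7.9244.
df = n − 2 = 119.
One-sided p ≈ 1.0000, which is ≥ 0.05, so fail to reject H₀.
The data do not give significant evidence that the true slope on soil temperature is negative.

t = 7.9244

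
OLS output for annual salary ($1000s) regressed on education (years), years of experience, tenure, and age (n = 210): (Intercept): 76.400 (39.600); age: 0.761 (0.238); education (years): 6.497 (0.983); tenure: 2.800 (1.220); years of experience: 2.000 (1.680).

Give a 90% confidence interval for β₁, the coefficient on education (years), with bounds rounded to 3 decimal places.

Read off: b = 6.497, SE = 0.983 for education (years).
df = n − k − 1 = 210 − 4 − 1 = 205.
t* = t_{0.05, 205} = 1.652321.
Margin = t* × SE = 1.652321 × 0.983 = 1.62423.
CI: 6.497 ± 1.62423 → (4.873, 8.121).

(4.873, 8.121)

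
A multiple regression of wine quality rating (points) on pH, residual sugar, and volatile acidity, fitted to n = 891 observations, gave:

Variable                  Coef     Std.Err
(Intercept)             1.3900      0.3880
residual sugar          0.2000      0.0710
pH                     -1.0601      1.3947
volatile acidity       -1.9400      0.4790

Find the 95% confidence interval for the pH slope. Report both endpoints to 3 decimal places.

(-3.797, 1.677)

Read off: b = -1.0601, SE = 1.3947 for pH.
df = n − k − 1 = 891 − 3 − 1 = 887.
t* = t_{0.025, 887} = 1.962642.
Margin = t* × SE = 1.962642 × 1.3947 = 2.73730.
CI: -1.0601 ± 2.73730 → (-3.797, 1.677).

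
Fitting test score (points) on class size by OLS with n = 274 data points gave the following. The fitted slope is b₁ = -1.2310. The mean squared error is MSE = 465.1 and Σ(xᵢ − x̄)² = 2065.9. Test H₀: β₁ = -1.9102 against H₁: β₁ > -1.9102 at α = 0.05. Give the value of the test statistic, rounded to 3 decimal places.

SE(b₁) = √(MSE/Sₓₓ) = √(465.1/2065.9) = 0.474481.
t = (-1.2310 − (-1.9102)) / 0.474481 = 1.431.
df = n − 2 = 272.
One-sided p ≈ 0.0767, which is ≥ 0.05, so fail to reject H₀.
The data do not give significant evidence that the true slope on class size exceeds -1.9102 points per unit.

t = 1.431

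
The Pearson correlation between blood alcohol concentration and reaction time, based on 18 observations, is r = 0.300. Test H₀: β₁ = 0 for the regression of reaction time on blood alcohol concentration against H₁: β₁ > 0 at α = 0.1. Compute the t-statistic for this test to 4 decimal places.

t = r·√(n − 2)/√(1 − r²) = 0.300·√16/√0.91 = 1.2579.
df = n − 2 = 16.
One-sided p ≈ 0.1132, which is ≥ 0.1, so fail to reject H₀.
The data do not give significant evidence of a linear association between blood alcohol concentration and reaction time.

t = 1.2579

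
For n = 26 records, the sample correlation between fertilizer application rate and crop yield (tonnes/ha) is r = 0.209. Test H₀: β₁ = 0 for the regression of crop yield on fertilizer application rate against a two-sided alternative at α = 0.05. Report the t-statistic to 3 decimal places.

t = 1.047

t = r·√(n − 2)/√(1 − r²) = 0.209·√24/√0.956319 = 1.047.
df = n − 2 = 24.
Two-sided p ≈ 0.3055, which is ≥ 0.05, so fail to reject H₀.
The data do not give significant evidence of a linear association between fertilizer application rate and crop yield.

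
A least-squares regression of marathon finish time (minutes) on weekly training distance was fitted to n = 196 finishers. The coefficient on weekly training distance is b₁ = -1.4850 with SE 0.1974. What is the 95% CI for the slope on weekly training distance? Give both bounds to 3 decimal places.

(-1.874, -1.096)

df = n − 2 = 196 − 2 = 194.
t* = t_{0.025, 194} = 1.972268.
Margin = t* × SE = 1.972268 × 0.1974 = 0.38933.
CI: -1.4850 ± 0.38933 → (-1.874, -1.096).
With 95% confidence, each one-unit increase in weekly training distance is associated with a change of between -1.874 and -1.096 minutes in marathon finish time.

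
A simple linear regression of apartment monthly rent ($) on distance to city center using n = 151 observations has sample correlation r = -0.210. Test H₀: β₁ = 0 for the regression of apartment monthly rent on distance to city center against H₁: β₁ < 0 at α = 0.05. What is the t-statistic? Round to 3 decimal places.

t = r·√(n − 2)/√(1 − r²) = -0.210·√149/√0.9559 = -2.622.
df = n − 2 = 149.
One-sided p ≈ 0.0048, which is < 0.05, so reject H₀.
There is evidence of a linear association between distance to city center and apartment monthly rent.

t = -2.622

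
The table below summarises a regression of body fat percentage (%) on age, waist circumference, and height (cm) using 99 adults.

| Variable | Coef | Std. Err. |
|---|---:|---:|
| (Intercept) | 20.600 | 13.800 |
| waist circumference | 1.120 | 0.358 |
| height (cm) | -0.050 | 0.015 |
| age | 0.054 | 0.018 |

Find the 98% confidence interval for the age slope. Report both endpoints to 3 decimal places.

Read off: b = 0.054, SE = 0.018 for age.
df = n − k − 1 = 99 − 3 − 1 = 95.
t* = t_{0.01, 95} = 2.366243.
Margin = t* × SE = 2.366243 × 0.018 = 0.04259.
CI: 0.054 ± 0.04259 → (0.011, 0.097).

(0.011, 0.097)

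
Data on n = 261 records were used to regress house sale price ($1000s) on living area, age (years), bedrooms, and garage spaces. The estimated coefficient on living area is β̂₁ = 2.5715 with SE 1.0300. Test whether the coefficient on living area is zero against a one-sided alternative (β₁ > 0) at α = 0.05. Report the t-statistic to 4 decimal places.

H₀: β₁ = 0 vs H₁: β₁ > 0.
t = (β̂₁ − β₁⁰)/SE = 2.5715 / 1.0300 = 2.4966.
df = n − k − 1 = 261 − 4 − 1 = 256.
One-sided p ≈ 0.0066, which is < 0.05, so reject H₀.
There is evidence that the true slope on living area is positive, holding the other predictors fixed.

t = 2.4966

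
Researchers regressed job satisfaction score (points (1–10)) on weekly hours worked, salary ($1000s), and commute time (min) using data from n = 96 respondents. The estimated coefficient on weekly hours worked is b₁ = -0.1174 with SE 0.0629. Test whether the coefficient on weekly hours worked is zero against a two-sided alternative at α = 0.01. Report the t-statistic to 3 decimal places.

t = -1.866

H₀: β₁ = 0 vs H₁: β₁ ≠ 0.
t = (b₁ − β₁⁰)/SE = -0.1174 / 0.0629 = -1.866.
df = n − k − 1 = 96 − 3 − 1 = 92.
Two-sided p ≈ 0.0652, which is ≥ 0.01, so fail to reject H₀.
The data do not give significant evidence of an association between weekly hours worked and job satisfaction score, after adjusting for the other predictors.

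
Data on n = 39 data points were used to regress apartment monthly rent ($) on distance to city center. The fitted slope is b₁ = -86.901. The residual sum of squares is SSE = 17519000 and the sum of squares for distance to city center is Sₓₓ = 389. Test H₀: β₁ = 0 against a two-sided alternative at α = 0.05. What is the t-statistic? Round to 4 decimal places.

MSE = SSE/(n − 2) = 17519000/37 = 473486.
SE(b₁) = √(MSE/Sₓₓ) = √(473486/389) = 34.8882.
t = -86.901 / 34.8882 = -2.4908.
df = n − 2 = 37.
Two-sided p ≈ 0.0174, which is < 0.05, so reject H₀.
There is evidence that distance to city center is associated with apartment monthly rent.

t = -2.4908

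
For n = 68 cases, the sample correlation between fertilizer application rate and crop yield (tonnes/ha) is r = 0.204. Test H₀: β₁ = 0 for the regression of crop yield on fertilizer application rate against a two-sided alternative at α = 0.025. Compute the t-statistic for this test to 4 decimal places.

t = 1.6929

t = r·√(n − 2)/√(1 − r²) = 0.204·√66/√0.958384 = 1.6929.
df = n − 2 = 66.
Two-sided p ≈ 0.0952, which is ≥ 0.025, so fail to reject H₀.
The data do not give significant evidence of a linear association between fertilizer application rate and crop yield.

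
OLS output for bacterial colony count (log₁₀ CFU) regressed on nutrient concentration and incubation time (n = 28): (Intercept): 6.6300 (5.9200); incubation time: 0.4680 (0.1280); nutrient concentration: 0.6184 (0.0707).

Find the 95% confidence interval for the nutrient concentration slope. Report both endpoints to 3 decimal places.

(0.473, 0.764)

Read off: b = 0.6184, SE = 0.0707 for nutrient concentration.
df = n − k − 1 = 28 − 2 − 1 = 25.
t* = t_{0.025, 25} = 2.059539.
Margin = t* × SE = 2.059539 × 0.0707 = 0.14561.
CI: 0.6184 ± 0.14561 → (0.473, 0.764).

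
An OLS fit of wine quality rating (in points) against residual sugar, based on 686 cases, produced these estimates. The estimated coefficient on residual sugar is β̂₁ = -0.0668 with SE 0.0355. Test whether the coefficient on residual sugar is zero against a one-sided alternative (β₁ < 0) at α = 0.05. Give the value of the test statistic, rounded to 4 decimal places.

H₀: β₁ = 0 vs H₁: β₁ < 0.
t = (β̂₁ − β₁⁰)/SE = -0.0668 / 0.0355 = -1.8817.
df = n − 2 = 686 − 2 = 684.
One-sided p ≈ 0.0302, which is < 0.05, so reject H₀.
There is evidence that the true slope on residual sugar is negative.

t = -1.8817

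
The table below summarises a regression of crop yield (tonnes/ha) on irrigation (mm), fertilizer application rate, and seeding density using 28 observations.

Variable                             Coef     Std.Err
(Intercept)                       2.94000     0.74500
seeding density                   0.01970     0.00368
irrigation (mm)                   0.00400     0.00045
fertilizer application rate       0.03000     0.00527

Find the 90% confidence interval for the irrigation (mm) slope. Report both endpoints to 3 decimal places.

Read off: b = 0.00400, SE = 0.00045 for irrigation (mm).
df = n − k − 1 = 28 − 3 − 1 = 24.
t* = t_{0.05, 24} = 1.710882.
Margin = t* × SE = 1.710882 × 0.00045 = 0.00077.
CI: 0.00400 ± 0.00077 → (0.003, 0.005).

(0.003, 0.005)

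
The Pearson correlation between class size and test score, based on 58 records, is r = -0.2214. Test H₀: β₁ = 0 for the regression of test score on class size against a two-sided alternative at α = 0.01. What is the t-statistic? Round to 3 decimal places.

t = r·√(n − 2)/√(1 − r²) = -0.2214·√56/√0.950982 = -1.699.
df = n − 2 = 56.
Two-sided p ≈ 0.0949, which is ≥ 0.01, so fail to reject H₀.
The data do not give significant evidence of a linear association between class size and test score.

t = -1.699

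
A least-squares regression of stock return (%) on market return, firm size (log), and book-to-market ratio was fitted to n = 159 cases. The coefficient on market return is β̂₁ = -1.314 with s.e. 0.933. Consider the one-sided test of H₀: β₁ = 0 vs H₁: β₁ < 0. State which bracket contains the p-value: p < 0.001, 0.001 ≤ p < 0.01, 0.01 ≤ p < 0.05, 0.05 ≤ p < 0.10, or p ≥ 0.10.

t = -1.314 / 0.933 = -1.408.
df = n − k − 1 = 159 − 3 − 1 = 155.
One-sided p = P(T_{155} < t) ≈ 0.0805.
So 0.05 ≤ p < 0.10.

0.05 ≤ p < 0.10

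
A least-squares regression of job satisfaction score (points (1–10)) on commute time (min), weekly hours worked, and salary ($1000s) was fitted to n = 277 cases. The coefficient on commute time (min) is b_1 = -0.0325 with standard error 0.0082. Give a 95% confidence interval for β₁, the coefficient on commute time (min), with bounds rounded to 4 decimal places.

df = n − k − 1 = 277 − 3 − 1 = 273.
t* = t_{0.025, 273} = 1.968692.
Margin = t* × SE = 1.968692 × 0.0082 = 0.016143.
CI: -0.0325 ± 0.016143 → (-0.0486, -0.0164).
With 95% confidence, each one-unit increase in commute time (min) is associated with a change of between -0.0486 and -0.0164 points (1–10) in job satisfaction score, holding the other predictors fixed.

(-0.0486, -0.0164)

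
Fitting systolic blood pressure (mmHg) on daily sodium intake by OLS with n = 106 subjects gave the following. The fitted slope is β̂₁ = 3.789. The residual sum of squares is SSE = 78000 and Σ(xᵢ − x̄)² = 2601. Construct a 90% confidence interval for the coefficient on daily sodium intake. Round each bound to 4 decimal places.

MSE = SSE/(n − 2) = 78000/104 = 750.
SE(β̂₁) = √(MSE/Sₓₓ) = √(750/2601) = 0.536983.
df = n − 2 = 104.
t* = t_{0.05, 104} = 1.659637.
Margin = t* × SE = 1.659637 × 0.536983 = 0.891197.
CI: 3.789 ± 0.891197 → (2.8978, 4.6802).
With 90% confidence, each one-unit increase in daily sodium intake is associated with a change of between 2.8978 and 4.6802 mmHg in systolic blood pressure.

(2.8978, 4.6802)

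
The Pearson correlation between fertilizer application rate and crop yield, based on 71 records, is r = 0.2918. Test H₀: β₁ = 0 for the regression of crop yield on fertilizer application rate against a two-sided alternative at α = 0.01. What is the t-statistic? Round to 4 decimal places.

t = 2.5342

t = r·√(n − 2)/√(1 − r²) = 0.2918·√69/√0.914853 = 2.5342.
df = n − 2 = 69.
Two-sided p ≈ 0.0135, which is ≥ 0.01, so fail to reject H₀.
The data do not give significant evidence of a linear association between fertilizer application rate and crop yield.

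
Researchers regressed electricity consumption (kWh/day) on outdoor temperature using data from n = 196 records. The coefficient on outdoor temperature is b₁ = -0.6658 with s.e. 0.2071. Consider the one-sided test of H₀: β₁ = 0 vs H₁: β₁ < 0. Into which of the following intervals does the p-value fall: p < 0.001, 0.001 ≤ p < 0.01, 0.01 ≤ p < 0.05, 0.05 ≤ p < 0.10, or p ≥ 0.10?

t = -0.6658 / 0.2071 = -3.215.
df = n − 2 = 196 − 2 = 194.
One-sided p = P(T_{194} < t) ≈ 0.0008.
So p < 0.001.

p < 0.001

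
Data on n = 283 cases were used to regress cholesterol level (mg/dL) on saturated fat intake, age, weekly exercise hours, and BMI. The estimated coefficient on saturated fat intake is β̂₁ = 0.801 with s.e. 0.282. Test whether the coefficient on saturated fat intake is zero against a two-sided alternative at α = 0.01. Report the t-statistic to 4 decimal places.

H₀: β₁ = 0 vs H₁: β₁ ≠ 0.
t = (β̂₁ − β₁⁰)/SE = 0.801 / 0.282 = 2.8404.
df = n − k − 1 = 283 − 4 − 1 = 278.
Two-sided p ≈ 0.0048, which is < 0.01, so reject H₀.
There is evidence that saturated fat intake is associated with cholesterol level, holding the other predictors fixed.

t = 2.8404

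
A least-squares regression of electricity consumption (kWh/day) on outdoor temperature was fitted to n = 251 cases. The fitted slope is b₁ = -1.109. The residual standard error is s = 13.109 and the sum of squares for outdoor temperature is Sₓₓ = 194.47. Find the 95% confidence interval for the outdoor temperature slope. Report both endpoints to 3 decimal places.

SE(b₁) = s/√Sₓₓ = 13.109/√194.47 = 0.940033.
df = n − 2 = 249.
t* = t_{0.025, 249} = 1.969537.
Margin = t* × SE = 1.969537 × 0.940033 = 1.85143.
CI: -1.109 ± 1.85143 → (-2.960, 0.742).
With 95% confidence, each one-unit increase in outdoor temperature is associated with a change of between -2.960 and 0.742 kWh/day in electricity consumption.

(-2.960, 0.742)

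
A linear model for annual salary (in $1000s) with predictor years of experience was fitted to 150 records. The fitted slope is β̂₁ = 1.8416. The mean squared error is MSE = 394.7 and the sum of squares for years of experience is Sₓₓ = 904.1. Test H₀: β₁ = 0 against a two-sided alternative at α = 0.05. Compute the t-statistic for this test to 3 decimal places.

SE(β̂₁) = √(MSE/Sₓₓ) = √(394.7/904.1) = 0.660732.
t = 1.8416 / 0.660732 = 2.787.
df = n − 2 = 148.
Two-sided p ≈ 0.0060, which is < 0.05, so reject H₀.
There is evidence that years of experience is associated with annual salary.

t = 2.787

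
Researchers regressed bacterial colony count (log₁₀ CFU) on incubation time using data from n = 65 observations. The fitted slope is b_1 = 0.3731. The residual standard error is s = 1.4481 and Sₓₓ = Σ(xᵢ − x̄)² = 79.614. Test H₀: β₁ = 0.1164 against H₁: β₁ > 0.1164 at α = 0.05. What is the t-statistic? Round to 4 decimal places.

t = 1.5817

SE(b_1) = s/√Sₓₓ = 1.4481/√79.614 = 0.162295.
t = (0.3731 − 0.1164) / 0.162295 = 1.5817.
df = n − 2 = 63.
One-sided p ≈ 0.0594, which is ≥ 0.05, so fail to reject H₀.
The data do not give significant evidence that the true slope on incubation time exceeds 0.1164 log₁₀ CFU per unit.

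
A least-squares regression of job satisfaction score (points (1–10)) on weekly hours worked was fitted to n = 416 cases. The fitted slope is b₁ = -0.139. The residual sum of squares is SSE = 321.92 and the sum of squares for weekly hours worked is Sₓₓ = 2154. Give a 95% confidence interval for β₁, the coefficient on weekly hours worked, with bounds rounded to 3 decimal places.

(-0.176, -0.102)

MSE = SSE/(n − 2) = 321.92/414 = 0.777585.
SE(b₁) = √(MSE/Sₓₓ) = √(0.777585/2154) = 0.0189999.
df = n − 2 = 414.
t* = t_{0.025, 414} = 1.965711.
Margin = t* × SE = 1.965711 × 0.0189999 = 0.03735.
CI: -0.139 ± 0.03735 → (-0.176, -0.102).
With 95% confidence, each one-unit increase in weekly hours worked is associated with a change of between -0.176 and -0.102 points (1–10) in job satisfaction score.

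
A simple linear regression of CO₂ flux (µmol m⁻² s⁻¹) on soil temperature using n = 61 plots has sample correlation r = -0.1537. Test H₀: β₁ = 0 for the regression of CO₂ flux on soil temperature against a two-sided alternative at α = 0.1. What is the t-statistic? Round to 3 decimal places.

t = -1.195

t = r·√(n − 2)/√(1 − r²) = -0.1537·√59/√0.976376 = -1.195.
df = n − 2 = 59.
Two-sided p ≈ 0.2370, which is ≥ 0.1, so fail to reject H₀.
The data do not give significant evidence of a linear association between soil temperature and CO₂ flux.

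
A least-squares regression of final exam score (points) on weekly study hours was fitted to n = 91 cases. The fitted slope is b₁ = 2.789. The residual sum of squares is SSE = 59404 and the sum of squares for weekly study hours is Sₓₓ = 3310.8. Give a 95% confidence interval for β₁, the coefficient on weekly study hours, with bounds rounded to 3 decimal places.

(1.897, 3.681)

MSE = SSE/(n − 2) = 59404/89 = 667.461.
SE(b₁) = √(MSE/Sₓₓ) = √(667.461/3310.8) = 0.449.
df = n − 2 = 89.
t* = t_{0.025, 89} = 1.986979.
Margin = t* × SE = 1.986979 × 0.449 = 0.89215.
CI: 2.789 ± 0.89215 → (1.897, 3.681).
With 95% confidence, each one-unit increase in weekly study hours is associated with a change of between 1.897 and 3.681 points in final exam score.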